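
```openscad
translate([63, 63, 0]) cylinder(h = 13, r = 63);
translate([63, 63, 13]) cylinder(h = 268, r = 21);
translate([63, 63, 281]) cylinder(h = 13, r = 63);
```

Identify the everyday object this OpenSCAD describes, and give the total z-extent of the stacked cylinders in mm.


A spool. The overall height is 294 mm.

Three coaxial cylinders, large–small–large — a spool. Two 13 mm flanges and a 268 mm core give 13 + 268 + 13 = 294 mm.


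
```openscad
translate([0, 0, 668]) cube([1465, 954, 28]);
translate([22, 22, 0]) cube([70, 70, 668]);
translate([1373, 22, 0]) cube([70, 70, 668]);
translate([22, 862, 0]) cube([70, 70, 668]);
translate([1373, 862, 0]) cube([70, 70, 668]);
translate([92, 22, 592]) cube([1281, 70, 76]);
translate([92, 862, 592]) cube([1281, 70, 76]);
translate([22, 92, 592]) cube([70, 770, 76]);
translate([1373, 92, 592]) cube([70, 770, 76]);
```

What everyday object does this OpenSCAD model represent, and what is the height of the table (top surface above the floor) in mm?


A table. The table height is 696 mm.

A 1465×954×28 slab sits at z = 668 on four 70 mm square posts — a table. The top surface is at 668 + 28 = 696 mm.


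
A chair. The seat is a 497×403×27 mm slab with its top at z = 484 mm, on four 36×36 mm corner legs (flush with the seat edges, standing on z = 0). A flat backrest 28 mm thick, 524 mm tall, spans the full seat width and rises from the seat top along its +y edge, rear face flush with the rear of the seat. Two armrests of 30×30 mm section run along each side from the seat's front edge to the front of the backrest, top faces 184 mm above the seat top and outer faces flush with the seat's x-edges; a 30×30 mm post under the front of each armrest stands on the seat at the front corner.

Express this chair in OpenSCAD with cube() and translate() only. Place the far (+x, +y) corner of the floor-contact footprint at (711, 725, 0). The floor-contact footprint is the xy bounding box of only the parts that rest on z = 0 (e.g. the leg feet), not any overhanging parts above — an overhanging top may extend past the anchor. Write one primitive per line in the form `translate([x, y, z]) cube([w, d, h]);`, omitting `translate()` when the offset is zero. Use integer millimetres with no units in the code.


translate([214, 322, 457]) cube([497, 403, 27]);
translate([214, 322, 0]) cube([36, 36, 457]);
translate([675, 322, 0]) cube([36, 36, 457]);
translate([214, 689, 0]) cube([36, 36, 457]);
translate([675, 689, 0]) cube([36, 36, 457]);
translate([214, 697, 484]) cube([497, 28, 524]);
translate([214, 322, 638]) cube([30, 375, 30]);
translate([681, 322, 638]) cube([30, 375, 30]);
translate([214, 322, 484]) cube([30, 30, 154]);
translate([681, 322, 484]) cube([30, 30, 154]);


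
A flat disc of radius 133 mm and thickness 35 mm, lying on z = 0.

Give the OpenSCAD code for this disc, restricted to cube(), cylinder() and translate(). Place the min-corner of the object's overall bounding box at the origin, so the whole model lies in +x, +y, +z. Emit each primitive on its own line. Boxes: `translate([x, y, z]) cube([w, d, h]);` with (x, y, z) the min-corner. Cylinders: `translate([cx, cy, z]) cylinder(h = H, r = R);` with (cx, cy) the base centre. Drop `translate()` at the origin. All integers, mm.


translate([133, 133, 0]) cylinder(h = 35, r = 133);


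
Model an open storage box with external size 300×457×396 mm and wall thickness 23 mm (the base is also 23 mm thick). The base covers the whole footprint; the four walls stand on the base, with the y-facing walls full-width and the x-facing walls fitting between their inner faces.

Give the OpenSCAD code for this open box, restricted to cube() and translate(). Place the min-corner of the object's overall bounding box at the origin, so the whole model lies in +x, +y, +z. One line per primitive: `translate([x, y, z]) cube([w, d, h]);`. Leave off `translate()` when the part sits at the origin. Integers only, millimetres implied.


cube([300, 457, 23]);
translate([0, 0, 23]) cube([300, 23, 373]);
translate([0, 434, 23]) cube([300, 23, 373]);
translate([0, 23, 23]) cube([23, 411, 373]);
translate([277, 23, 23]) cube([23, 411, 373]);


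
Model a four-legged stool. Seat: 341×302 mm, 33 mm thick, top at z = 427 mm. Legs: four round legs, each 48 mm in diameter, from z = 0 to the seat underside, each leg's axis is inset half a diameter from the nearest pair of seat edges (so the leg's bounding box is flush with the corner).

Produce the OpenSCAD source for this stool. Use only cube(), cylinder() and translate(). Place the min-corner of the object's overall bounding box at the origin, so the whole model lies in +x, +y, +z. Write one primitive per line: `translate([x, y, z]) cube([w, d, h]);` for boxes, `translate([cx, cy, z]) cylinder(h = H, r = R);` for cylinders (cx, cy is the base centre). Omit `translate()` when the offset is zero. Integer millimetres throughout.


translate([0, 0, 394]) cube([341, 302, 33]);
translate([24, 24, 0]) cylinder(h = 394, r = 24);
translate([317, 24, 0]) cylinder(h = 394, r = 24);
translate([24, 278, 0]) cylinder(h = 394, r = 24);
translate([317, 278, 0]) cylinder(h = 394, r = 24);


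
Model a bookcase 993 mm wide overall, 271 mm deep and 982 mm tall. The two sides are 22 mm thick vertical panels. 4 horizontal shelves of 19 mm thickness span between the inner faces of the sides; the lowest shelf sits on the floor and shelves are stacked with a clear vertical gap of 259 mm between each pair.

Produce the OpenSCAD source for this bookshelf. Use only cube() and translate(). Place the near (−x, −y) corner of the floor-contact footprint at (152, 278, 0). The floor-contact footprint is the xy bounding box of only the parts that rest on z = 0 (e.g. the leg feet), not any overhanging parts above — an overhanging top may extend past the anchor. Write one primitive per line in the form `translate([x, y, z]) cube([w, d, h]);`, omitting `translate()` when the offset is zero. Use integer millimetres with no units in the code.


translate([152, 278, 0]) cube([22, 271, 982]);
translate([1123, 278, 0]) cube([22, 271, 982]);
translate([174, 278, 0]) cube([949, 271, 19]);
translate([174, 278, 278]) cube([949, 271, 19]);
translate([174, 278, 556]) cube([949, 271, 19]);
translate([174, 278, 834]) cube([949, 271, 19]);


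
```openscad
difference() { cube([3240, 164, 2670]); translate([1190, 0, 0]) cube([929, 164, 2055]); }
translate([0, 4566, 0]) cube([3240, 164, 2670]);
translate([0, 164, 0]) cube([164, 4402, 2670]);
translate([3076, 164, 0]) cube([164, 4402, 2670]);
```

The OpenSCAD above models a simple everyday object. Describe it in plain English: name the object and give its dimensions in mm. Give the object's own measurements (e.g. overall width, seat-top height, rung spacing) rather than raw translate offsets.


A single room: four walls, each 2670 mm tall and 164 mm thick, enclosing an outside footprint 3240×4730 mm (x × y), no floor or roof. The front and back walls (−y and +y sides) run the full x-width; the side walls fit between their inner faces. A door opening 929 mm wide and 2055 mm tall is cut through the front wall from the floor up, its −x edge 1190 mm from the wall's −x end.


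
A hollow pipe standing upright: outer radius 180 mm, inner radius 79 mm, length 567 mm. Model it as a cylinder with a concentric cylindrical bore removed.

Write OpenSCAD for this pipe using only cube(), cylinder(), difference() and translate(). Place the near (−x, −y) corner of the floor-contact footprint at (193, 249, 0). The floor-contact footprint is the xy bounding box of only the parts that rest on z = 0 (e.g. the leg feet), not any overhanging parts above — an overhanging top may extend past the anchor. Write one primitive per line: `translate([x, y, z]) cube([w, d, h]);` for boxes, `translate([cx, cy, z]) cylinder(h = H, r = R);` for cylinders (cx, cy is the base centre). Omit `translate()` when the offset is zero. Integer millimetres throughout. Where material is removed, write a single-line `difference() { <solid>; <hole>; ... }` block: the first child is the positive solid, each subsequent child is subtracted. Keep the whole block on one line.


difference() { translate([373, 429, 0]) cylinder(h = 567, r = 180); translate([373, 429, 0]) cylinder(h = 567, r = 79); }


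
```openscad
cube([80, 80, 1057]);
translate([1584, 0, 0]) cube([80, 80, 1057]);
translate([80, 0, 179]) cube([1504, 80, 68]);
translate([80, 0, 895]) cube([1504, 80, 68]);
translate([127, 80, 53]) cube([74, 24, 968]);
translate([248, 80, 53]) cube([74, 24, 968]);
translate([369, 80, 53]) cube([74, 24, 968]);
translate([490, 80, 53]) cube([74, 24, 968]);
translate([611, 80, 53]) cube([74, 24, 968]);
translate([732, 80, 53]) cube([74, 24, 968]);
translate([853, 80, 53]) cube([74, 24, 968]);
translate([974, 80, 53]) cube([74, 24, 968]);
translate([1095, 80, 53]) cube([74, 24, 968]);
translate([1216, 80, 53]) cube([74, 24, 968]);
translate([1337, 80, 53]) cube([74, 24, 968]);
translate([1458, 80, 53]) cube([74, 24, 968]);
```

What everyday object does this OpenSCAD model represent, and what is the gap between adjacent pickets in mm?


A fence section. The picket gap is 47 mm.

Two posts, two rails, 12 pickets — a fence section. Span 1504 mm holds 12 pickets of 74 mm with 13 equal gaps: ⌊(1504 − 12·74) / 13⌋ = 47 mm.


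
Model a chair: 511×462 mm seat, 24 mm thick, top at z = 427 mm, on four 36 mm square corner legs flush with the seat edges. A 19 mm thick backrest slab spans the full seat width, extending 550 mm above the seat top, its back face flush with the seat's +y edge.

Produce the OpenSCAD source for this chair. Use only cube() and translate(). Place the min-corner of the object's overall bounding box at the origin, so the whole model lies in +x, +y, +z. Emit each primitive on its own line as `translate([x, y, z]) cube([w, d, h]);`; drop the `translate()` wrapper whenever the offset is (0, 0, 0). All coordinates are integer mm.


translate([0, 0, 403]) cube([511, 462, 24]);
cube([36, 36, 403]);
translate([475, 0, 0]) cube([36, 36, 403]);
translate([0, 426, 0]) cube([36, 36, 403]);
translate([475, 426, 0]) cube([36, 36, 403]);
translate([0, 443, 427]) cube([511, 19, 550]);


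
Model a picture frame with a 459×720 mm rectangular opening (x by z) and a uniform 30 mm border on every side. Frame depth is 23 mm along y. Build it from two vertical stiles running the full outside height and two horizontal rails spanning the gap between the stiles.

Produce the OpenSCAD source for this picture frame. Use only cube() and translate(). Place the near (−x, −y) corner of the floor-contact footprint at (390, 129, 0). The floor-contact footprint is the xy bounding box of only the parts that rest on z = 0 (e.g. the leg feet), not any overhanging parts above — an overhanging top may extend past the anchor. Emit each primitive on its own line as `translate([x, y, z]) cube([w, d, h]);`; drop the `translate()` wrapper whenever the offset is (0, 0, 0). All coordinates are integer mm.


translate([390, 129, 0]) cube([30, 23, 780]);
translate([879, 129, 0]) cube([30, 23, 780]);
translate([420, 129, 0]) cube([459, 23, 30]);
translate([420, 129, 750]) cube([459, 23, 30]);


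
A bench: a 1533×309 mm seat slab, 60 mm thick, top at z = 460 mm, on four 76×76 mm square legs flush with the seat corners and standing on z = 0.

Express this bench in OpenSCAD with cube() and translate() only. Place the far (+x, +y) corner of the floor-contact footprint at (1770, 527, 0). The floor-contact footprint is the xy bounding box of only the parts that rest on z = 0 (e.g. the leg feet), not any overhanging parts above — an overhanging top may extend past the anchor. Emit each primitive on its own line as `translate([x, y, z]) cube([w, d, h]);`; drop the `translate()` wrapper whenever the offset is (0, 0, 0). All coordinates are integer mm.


translate([237, 218, 400]) cube([1533, 309, 60]);
translate([237, 218, 0]) cube([76, 76, 400]);
translate([237, 451, 0]) cube([76, 76, 400]);
translate([1694, 218, 0]) cube([76, 76, 400]);
translate([1694, 451, 0]) cube([76, 76, 400]);


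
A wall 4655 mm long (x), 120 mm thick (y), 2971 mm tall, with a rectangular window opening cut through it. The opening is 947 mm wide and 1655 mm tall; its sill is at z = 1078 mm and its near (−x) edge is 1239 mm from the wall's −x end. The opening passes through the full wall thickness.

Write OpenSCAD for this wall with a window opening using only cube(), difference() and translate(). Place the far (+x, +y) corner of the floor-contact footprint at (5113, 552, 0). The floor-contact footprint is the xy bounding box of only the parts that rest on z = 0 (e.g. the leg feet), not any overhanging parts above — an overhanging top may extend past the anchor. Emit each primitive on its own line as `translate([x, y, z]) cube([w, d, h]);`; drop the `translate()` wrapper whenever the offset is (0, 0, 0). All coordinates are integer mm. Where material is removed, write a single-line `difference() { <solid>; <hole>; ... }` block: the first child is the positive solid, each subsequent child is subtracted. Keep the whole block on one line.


difference() { translate([458, 432, 0]) cube([4655, 120, 2971]); translate([1697, 432, 1078]) cube([947, 120, 1655]); }


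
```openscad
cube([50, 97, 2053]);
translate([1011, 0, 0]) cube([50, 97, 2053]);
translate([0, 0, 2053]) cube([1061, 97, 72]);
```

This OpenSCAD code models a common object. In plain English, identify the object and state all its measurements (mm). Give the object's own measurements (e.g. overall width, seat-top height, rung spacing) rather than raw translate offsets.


A door frame. The clear opening is 961 mm wide and 2053 mm high. Two 50 mm wide jambs, 97 mm deep, stand either side of the opening from the floor to the top of the opening. A 72 mm thick head sits across the top of both jambs, spanning the full outside width of the frame.


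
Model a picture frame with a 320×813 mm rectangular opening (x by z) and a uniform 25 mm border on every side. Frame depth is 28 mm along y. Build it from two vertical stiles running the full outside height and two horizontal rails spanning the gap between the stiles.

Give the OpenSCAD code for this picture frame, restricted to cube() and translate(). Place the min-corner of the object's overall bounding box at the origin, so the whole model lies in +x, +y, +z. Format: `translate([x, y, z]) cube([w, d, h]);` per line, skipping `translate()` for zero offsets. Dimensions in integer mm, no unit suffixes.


cube([25, 28, 863]);
translate([345, 0, 0]) cube([25, 28, 863]);
translate([25, 0, 0]) cube([320, 28, 25]);
translate([25, 0, 838]) cube([320, 28, 25]);


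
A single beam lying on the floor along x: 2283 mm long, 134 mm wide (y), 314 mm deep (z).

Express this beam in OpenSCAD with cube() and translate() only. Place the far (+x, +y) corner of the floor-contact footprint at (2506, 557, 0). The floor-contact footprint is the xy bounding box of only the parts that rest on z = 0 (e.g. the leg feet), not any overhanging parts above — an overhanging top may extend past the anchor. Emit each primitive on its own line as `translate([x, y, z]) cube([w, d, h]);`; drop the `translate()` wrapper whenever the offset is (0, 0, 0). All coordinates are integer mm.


translate([223, 423, 0]) cube([2283, 134, 314]);


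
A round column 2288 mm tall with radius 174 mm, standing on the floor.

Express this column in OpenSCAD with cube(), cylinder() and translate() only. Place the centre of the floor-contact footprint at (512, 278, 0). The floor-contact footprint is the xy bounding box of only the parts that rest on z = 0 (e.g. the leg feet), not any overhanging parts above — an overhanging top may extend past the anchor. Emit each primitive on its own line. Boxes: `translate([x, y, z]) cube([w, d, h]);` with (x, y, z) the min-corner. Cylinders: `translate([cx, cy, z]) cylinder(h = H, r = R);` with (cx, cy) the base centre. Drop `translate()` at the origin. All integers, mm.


translate([512, 278, 0]) cylinder(h = 2288, r = 174);


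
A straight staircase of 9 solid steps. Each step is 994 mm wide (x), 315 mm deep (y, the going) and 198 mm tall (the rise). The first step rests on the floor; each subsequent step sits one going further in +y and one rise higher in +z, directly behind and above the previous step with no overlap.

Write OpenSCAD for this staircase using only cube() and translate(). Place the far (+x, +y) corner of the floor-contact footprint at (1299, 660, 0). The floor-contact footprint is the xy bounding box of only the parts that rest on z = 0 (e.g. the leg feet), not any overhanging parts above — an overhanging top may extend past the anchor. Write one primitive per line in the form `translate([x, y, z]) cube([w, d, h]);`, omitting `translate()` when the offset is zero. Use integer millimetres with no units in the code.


translate([305, 345, 0]) cube([994, 315, 198]);
translate([305, 660, 198]) cube([994, 315, 198]);
translate([305, 975, 396]) cube([994, 315, 198]);
translate([305, 1290, 594]) cube([994, 315, 198]);
translate([305, 1605, 792]) cube([994, 315, 198]);
translate([305, 1920, 990]) cube([994, 315, 198]);
translate([305, 2235, 1188]) cube([994, 315, 198]);
translate([305, 2550, 1386]) cube([994, 315, 198]);
translate([305, 2865, 1584]) cube([994, 315, 198]);


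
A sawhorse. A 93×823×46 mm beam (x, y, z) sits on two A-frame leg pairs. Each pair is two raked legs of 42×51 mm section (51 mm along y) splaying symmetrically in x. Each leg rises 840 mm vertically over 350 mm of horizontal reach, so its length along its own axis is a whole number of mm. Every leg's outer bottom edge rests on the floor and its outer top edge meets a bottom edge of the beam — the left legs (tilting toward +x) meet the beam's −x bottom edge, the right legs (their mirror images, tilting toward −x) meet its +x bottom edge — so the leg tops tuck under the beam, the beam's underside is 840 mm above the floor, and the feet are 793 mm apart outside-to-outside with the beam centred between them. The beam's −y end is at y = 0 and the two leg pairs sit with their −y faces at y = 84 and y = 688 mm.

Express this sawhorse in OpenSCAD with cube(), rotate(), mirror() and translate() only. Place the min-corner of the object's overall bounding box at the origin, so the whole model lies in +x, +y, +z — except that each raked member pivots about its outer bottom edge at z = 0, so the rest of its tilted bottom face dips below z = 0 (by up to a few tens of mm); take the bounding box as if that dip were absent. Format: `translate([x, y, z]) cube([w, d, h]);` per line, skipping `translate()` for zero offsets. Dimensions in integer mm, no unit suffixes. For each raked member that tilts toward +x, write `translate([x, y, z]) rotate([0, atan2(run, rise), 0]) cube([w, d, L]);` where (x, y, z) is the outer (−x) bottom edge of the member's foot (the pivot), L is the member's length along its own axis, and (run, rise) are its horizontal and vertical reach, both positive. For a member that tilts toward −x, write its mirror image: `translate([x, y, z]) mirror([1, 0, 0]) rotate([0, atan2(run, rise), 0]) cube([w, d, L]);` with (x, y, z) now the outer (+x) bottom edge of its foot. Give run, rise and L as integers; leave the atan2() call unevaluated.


translate([350, 0, 840]) cube([93, 823, 46]);
translate([0, 84, 0]) rotate([0, atan2(350, 840), 0]) cube([42, 51, 910]);
translate([793, 84, 0]) mirror([1, 0, 0]) rotate([0, atan2(350, 840), 0]) cube([42, 51, 910]);
translate([0, 688, 0]) rotate([0, atan2(350, 840), 0]) cube([42, 51, 910]);
translate([793, 688, 0]) mirror([1, 0, 0]) rotate([0, atan2(350, 840), 0]) cube([42, 51, 910]);


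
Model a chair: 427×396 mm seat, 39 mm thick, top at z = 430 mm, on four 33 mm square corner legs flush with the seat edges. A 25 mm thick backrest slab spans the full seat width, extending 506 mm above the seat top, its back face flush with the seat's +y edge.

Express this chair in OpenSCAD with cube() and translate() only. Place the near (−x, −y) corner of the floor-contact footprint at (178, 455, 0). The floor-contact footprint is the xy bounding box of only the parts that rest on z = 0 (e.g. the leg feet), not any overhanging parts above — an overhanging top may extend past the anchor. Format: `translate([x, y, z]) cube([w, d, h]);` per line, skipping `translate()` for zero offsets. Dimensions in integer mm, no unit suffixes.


// leg_h = 430 - 39 = 391
translate([178, 455, 391]) cube([427, 396, 39]);
translate([178, 455, 0]) cube([33, 33, 391]);
translate([572, 455, 0]) cube([33, 33, 391]);
translate([178, 818, 0]) cube([33, 33, 391]);
translate([572, 818, 0]) cube([33, 33, 391]);
translate([178, 826, 430]) cube([427, 25, 506]);


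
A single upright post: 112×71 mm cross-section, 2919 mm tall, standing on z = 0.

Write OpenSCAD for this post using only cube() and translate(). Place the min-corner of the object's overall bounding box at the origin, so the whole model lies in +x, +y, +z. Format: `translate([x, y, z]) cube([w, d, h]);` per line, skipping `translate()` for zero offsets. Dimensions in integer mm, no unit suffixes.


cube([112, 71, 2919]);


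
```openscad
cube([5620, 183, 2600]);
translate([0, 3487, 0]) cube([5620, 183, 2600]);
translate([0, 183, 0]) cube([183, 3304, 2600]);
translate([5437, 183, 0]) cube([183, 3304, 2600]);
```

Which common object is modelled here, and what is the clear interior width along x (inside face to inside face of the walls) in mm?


A house (or room) frame. The interior width is 5254 mm.

Four 2600 mm walls enclosing a rectangle with no floor or roof — a room or house frame. Outside width is 5620 mm and wall thickness is 183 mm, so the interior width is 5620 − 2 × 183 = 5254 mm.


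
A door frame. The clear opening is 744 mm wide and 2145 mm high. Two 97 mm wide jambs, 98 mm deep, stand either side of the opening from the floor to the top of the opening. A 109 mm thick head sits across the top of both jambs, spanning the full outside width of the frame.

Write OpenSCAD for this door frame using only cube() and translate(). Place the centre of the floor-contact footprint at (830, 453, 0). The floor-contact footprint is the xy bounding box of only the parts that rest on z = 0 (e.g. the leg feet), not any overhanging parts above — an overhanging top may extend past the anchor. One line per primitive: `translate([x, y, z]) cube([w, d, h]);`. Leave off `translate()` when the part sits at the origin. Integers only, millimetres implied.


translate([361, 404, 0]) cube([97, 98, 2145]);
translate([1202, 404, 0]) cube([97, 98, 2145]);
translate([361, 404, 2145]) cube([938, 98, 109]);


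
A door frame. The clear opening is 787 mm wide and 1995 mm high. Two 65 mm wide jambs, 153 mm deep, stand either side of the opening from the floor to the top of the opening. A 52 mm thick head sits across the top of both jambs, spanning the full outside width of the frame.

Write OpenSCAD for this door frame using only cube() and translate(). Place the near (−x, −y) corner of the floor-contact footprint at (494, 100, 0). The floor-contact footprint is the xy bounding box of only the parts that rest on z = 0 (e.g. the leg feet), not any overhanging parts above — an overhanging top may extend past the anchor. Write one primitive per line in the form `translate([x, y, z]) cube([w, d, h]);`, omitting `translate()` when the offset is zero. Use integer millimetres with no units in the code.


translate([494, 100, 0]) cube([65, 153, 1995]);
translate([1346, 100, 0]) cube([65, 153, 1995]);
translate([494, 100, 1995]) cube([917, 153, 52]);


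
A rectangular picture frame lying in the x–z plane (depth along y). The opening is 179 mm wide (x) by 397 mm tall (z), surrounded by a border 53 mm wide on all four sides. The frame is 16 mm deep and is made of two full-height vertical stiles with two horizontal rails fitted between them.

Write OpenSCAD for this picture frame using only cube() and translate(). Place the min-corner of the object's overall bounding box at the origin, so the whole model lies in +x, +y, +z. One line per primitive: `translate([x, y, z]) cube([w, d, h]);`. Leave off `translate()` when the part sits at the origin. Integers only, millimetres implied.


cube([53, 16, 503]);
translate([232, 0, 0]) cube([53, 16, 503]);
translate([53, 0, 0]) cube([179, 16, 53]);
translate([53, 0, 450]) cube([179, 16, 53]);


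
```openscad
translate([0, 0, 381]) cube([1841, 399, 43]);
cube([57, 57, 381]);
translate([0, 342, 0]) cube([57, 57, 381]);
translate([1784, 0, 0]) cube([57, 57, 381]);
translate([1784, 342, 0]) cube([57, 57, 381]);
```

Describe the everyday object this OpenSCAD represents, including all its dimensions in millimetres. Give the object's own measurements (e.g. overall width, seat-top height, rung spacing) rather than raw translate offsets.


A long wooden bench with a 1841 mm (x) × 399 mm (y) seat, 43 mm thick, its top surface 424 mm above the floor. Four 57 mm square legs at the seat corners, flush with the edges, run from z = 0 to the seat underside.


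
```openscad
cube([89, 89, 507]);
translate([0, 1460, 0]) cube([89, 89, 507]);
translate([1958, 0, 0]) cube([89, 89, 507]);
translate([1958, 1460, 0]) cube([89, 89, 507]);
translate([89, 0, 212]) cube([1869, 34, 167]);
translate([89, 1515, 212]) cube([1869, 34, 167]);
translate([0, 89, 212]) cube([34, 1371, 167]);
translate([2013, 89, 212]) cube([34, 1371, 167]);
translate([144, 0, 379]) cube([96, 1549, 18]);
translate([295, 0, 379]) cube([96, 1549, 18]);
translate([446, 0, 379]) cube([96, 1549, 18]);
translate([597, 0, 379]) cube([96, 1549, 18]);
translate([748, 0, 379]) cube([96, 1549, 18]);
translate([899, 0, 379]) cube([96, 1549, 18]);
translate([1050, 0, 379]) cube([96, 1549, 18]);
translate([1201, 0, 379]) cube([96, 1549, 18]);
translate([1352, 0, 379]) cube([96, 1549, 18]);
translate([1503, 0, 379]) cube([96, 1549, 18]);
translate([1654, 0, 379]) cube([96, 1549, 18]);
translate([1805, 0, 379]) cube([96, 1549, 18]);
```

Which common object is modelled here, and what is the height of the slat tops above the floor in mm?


A bed frame. The slat-top height is 397 mm.

Four posts, four rails, and a row of slats — a bed frame. Slats sit on the rails at z = 212 + 167 = 379; with slat thickness 18, the top is 397 mm.


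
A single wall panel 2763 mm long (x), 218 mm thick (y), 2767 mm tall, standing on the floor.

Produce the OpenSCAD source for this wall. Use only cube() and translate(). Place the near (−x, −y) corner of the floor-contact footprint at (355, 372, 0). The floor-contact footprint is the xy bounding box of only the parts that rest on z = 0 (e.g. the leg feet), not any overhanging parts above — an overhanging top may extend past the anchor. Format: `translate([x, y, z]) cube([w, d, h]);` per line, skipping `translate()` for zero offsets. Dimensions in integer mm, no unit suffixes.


translate([355, 372, 0]) cube([2763, 218, 2767]);


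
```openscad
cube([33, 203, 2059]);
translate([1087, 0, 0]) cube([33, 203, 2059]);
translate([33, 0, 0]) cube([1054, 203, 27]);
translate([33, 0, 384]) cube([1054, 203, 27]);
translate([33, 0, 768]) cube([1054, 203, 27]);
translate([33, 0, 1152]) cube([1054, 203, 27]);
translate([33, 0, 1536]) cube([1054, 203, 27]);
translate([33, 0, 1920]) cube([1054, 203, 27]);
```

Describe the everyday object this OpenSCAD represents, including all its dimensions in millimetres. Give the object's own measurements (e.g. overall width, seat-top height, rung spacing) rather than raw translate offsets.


An open bookshelf. Two side panels, each 33 mm thick, 203 mm deep and 2059 mm tall, stand 1120 mm apart (outside-to-outside). Between them sit 6 shelves, each 27 mm thick and 203 mm deep, spanning the full gap between the sides. The bottom shelf rests on the floor (its underside at z = 0) and the clear gap between one shelf's top and the next shelf's underside is 357 mm.


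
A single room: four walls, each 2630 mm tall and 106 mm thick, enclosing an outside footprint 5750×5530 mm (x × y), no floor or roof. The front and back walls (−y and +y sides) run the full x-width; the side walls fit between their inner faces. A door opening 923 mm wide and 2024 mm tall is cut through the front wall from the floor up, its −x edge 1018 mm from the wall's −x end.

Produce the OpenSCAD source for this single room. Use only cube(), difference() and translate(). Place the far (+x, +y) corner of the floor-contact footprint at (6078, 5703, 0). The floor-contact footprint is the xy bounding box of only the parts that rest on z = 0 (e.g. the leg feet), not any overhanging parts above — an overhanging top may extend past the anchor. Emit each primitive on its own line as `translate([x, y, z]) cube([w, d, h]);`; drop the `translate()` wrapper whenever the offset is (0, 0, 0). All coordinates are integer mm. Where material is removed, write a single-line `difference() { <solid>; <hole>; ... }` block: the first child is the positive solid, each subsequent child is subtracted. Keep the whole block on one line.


difference() { translate([328, 173, 0]) cube([5750, 106, 2630]); translate([1346, 173, 0]) cube([923, 106, 2024]); }
translate([328, 5597, 0]) cube([5750, 106, 2630]);
translate([328, 279, 0]) cube([106, 5318, 2630]);
translate([5972, 279, 0]) cube([106, 5318, 2630]);


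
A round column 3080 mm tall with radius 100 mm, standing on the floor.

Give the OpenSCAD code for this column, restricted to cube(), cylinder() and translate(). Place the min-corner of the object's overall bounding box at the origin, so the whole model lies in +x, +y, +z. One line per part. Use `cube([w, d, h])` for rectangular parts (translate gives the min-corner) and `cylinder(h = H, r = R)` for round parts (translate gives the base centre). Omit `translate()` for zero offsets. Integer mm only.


translate([100, 100, 0]) cylinder(h = 3080, r = 100);


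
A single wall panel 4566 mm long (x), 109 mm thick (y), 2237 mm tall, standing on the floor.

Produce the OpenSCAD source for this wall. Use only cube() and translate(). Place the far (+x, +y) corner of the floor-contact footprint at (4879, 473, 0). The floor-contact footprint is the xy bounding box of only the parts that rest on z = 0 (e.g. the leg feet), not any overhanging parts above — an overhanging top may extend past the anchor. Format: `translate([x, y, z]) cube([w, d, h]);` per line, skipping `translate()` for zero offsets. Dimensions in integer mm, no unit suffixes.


translate([313, 364, 0]) cube([4566, 109, 2237]);


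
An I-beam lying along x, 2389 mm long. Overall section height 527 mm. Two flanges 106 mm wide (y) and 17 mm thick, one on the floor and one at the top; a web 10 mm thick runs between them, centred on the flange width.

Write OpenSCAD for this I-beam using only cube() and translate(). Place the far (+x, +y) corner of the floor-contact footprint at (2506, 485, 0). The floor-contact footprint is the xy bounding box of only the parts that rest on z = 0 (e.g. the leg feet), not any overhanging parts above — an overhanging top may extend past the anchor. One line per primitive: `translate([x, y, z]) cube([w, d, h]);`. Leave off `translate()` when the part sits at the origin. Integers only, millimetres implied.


translate([117, 379, 0]) cube([2389, 106, 17]);
translate([117, 427, 17]) cube([2389, 10, 493]);
translate([117, 379, 510]) cube([2389, 106, 17]);


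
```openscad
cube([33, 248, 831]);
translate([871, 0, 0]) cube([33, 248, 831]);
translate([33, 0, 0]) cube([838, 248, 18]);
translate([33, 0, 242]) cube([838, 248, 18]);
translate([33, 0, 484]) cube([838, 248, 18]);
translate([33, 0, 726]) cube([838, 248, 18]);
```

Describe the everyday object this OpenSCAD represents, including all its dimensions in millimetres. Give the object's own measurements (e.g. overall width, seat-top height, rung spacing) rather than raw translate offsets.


An open bookshelf. Two side panels, each 33 mm thick, 248 mm deep and 831 mm tall, stand 904 mm apart (outside-to-outside). Between them sit 4 shelves, each 18 mm thick and 248 mm deep, spanning the full gap between the sides. The bottom shelf rests on the floor (its underside at z = 0) and the clear gap between one shelf's top and the next shelf's underside is 224 mm.


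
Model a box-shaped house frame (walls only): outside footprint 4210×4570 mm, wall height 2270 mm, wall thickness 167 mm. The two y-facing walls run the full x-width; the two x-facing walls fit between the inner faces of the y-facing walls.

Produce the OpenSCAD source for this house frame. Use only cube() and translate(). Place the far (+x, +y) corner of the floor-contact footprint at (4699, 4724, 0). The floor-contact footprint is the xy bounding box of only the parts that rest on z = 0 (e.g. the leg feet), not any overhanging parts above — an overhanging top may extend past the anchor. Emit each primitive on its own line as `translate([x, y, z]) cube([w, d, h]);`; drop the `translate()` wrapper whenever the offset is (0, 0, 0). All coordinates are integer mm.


translate([489, 154, 0]) cube([4210, 167, 2270]);
translate([489, 4557, 0]) cube([4210, 167, 2270]);
translate([489, 321, 0]) cube([167, 4236, 2270]);
translate([4532, 321, 0]) cube([167, 4236, 2270]);


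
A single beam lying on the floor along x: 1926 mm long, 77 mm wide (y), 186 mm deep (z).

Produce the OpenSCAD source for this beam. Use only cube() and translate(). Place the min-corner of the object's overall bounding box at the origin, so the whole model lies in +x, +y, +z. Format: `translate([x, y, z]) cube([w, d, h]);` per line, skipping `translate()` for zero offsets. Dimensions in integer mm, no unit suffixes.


cube([1926, 77, 186]);


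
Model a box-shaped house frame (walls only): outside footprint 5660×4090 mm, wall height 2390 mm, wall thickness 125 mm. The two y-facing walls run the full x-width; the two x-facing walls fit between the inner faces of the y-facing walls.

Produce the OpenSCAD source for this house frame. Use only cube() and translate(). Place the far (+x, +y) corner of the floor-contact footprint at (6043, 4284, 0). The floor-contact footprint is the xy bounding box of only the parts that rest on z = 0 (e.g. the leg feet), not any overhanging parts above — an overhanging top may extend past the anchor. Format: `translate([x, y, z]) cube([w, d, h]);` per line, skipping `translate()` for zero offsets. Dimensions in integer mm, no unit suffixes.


translate([383, 194, 0]) cube([5660, 125, 2390]);
translate([383, 4159, 0]) cube([5660, 125, 2390]);
translate([383, 319, 0]) cube([125, 3840, 2390]);
translate([5918, 319, 0]) cube([125, 3840, 2390]);


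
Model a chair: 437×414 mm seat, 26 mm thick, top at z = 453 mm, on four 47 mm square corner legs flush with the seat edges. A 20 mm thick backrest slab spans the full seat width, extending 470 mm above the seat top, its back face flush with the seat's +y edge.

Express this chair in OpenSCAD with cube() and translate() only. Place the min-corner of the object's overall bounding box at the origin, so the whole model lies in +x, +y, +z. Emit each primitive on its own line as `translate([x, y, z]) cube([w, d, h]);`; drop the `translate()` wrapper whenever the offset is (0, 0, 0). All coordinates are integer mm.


translate([0, 0, 427]) cube([437, 414, 26]);
cube([47, 47, 427]);
translate([390, 0, 0]) cube([47, 47, 427]);
translate([0, 367, 0]) cube([47, 47, 427]);
translate([390, 367, 0]) cube([47, 47, 427]);
translate([0, 394, 453]) cube([437, 20, 470]);


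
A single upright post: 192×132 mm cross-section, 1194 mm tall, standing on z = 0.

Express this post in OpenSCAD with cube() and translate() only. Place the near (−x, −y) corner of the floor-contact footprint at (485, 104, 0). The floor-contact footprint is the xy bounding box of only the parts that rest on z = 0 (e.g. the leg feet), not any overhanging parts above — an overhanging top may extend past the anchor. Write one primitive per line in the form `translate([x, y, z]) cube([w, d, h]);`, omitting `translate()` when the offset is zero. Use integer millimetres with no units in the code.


translate([485, 104, 0]) cube([192, 132, 1194]);


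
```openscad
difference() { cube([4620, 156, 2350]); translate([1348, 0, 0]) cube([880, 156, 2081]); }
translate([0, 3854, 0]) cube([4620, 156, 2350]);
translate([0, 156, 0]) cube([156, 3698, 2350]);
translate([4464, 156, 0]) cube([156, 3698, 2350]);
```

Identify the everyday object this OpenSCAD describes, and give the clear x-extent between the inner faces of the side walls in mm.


A single room. The interior width is 4308 mm.

Four walls enclosing a rectangle with a door in the front wall — a room. Outside width 4620 minus two 156 mm walls gives 4308 mm.


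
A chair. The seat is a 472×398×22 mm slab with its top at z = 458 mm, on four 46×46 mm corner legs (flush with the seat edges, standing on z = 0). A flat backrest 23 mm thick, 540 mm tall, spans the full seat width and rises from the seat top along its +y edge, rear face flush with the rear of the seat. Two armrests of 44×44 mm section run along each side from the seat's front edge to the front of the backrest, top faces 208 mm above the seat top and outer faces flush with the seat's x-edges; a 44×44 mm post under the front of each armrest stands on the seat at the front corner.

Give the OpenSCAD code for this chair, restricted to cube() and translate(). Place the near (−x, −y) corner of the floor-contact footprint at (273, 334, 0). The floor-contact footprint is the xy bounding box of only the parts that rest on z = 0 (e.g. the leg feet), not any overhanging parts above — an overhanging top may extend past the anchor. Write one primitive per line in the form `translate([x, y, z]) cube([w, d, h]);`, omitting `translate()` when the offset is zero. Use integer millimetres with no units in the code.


// leg_h = 458 - 22 = 436
// arm post h = 208 - 44 = 164
translate([273, 334, 436]) cube([472, 398, 22]);
translate([273, 334, 0]) cube([46, 46, 436]);
translate([699, 334, 0]) cube([46, 46, 436]);
translate([273, 686, 0]) cube([46, 46, 436]);
translate([699, 686, 0]) cube([46, 46, 436]);
translate([273, 709, 458]) cube([472, 23, 540]);
translate([273, 334, 622]) cube([44, 375, 44]);
translate([701, 334, 622]) cube([44, 375, 44]);
translate([273, 334, 458]) cube([44, 44, 164]);
translate([701, 334, 458]) cube([44, 44, 164]);


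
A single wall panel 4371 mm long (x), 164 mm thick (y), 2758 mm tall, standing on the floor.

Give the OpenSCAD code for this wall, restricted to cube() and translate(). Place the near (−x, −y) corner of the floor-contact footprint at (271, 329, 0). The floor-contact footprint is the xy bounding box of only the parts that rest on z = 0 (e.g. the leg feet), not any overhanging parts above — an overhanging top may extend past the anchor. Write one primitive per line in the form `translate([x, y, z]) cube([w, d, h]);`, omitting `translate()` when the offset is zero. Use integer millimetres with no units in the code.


translate([271, 329, 0]) cube([4371, 164, 2758]);


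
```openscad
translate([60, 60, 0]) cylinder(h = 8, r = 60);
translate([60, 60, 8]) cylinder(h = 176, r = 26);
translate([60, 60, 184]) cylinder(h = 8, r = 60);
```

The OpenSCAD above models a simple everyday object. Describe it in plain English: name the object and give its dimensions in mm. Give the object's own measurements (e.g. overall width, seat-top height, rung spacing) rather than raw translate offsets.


A spool: two coaxial disc flanges of radius 60 mm and thickness 8 mm, joined by a core cylinder of radius 26 mm and height 176 mm. The lower flange rests on z = 0 and the three cylinders share a vertical axis.


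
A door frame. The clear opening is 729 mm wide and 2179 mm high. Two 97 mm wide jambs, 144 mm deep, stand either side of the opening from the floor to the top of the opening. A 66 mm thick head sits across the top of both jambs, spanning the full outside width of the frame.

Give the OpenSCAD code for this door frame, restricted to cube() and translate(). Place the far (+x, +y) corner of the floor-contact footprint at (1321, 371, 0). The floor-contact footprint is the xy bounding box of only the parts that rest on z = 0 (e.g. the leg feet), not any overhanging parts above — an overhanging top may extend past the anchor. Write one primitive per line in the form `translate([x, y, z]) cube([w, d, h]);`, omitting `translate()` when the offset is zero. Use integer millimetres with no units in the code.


translate([398, 227, 0]) cube([97, 144, 2179]);
translate([1224, 227, 0]) cube([97, 144, 2179]);
translate([398, 227, 2179]) cube([923, 144, 66]);
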